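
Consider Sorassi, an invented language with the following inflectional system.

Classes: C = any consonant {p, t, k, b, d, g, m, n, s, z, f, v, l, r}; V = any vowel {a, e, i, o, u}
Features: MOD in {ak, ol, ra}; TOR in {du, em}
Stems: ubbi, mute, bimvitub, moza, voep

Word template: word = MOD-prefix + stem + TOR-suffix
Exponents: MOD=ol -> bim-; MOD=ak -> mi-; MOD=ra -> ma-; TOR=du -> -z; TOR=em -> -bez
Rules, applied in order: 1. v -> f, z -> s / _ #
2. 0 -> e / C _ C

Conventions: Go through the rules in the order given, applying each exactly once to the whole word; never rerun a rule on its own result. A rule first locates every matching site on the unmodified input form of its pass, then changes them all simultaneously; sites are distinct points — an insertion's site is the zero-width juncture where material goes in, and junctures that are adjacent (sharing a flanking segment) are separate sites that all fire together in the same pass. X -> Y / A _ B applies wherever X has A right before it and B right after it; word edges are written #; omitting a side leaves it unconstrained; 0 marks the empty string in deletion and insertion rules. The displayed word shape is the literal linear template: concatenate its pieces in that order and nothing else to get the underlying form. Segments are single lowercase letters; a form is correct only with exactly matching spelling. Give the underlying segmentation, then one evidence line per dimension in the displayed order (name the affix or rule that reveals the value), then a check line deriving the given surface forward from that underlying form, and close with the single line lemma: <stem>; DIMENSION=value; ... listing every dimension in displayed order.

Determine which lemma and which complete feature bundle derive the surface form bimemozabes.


underlying: bim-moza-bez
MOD=ol - signalled by the affix bim-
TOR=em - signalled by the affix -bez
check: bimmozabez -> bimmozabes -> bimemozabes
lemma: moza; MOD=ol; TOR=em


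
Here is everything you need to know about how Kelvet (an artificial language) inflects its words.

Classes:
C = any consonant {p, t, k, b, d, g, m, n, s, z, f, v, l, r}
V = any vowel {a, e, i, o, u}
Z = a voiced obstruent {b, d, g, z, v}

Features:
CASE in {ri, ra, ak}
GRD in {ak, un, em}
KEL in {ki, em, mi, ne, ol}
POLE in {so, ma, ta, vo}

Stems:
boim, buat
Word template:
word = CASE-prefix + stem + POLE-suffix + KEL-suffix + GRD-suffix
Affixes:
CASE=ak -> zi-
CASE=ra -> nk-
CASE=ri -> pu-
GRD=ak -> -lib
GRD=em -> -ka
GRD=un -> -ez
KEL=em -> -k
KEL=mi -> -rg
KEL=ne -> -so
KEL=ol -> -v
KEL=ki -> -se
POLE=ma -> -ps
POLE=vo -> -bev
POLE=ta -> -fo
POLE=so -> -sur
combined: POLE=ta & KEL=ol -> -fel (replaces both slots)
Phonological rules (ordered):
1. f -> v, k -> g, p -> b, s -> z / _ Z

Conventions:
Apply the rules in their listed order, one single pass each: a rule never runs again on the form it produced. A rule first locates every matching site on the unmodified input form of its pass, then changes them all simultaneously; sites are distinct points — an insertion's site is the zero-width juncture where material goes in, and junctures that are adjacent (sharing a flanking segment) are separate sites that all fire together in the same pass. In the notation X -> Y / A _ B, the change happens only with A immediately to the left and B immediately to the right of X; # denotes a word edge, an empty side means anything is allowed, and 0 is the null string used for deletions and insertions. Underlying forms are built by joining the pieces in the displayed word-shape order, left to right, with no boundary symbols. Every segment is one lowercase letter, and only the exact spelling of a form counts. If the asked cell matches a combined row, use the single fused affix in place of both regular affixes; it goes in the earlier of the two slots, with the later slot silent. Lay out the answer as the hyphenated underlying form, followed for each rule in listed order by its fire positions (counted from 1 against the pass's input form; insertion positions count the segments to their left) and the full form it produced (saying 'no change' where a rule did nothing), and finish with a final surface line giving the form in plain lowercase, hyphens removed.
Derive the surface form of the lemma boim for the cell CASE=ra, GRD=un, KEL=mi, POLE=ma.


underlying: nk-boim-ps-rg-ez
1. f -> v, k -> g, p -> b, s -> z / _ Z: fires at position(s) 2: ngboimpsrgez
surface: ngboimpsrgez


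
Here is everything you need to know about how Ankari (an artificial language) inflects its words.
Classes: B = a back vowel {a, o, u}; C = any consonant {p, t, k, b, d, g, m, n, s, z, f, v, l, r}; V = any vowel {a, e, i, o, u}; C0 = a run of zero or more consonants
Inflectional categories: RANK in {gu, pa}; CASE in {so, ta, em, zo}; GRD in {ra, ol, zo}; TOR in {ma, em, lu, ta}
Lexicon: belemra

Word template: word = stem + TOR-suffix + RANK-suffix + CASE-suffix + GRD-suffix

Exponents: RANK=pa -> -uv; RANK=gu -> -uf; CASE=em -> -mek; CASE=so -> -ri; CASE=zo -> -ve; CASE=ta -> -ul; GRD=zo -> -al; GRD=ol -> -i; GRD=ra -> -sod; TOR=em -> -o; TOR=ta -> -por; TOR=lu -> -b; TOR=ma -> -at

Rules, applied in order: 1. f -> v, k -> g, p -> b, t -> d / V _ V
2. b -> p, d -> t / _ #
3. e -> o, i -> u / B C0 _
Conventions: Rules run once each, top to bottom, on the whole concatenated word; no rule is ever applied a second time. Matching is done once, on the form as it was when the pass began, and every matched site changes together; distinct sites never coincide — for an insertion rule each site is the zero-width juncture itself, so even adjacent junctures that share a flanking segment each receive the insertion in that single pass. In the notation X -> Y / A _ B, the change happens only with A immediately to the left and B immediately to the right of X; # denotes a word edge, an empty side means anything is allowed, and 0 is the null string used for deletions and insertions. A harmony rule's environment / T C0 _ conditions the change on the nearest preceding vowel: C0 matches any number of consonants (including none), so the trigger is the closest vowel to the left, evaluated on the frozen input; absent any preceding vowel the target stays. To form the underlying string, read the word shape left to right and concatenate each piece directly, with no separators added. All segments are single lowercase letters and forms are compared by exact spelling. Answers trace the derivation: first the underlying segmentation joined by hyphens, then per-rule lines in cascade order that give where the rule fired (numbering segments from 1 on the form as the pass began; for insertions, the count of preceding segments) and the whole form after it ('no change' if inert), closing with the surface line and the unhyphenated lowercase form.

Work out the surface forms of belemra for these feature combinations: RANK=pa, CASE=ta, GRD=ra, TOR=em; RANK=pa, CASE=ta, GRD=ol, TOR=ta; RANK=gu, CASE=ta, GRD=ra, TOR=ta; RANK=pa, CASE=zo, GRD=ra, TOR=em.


cell RANK=pa, CASE=ta, GRD=ra, TOR=em:
underlying: belemra-o-uv-ul-sod
1. f -> v, k -> g, p -> b, t -> d / V _ V: no change
2. b -> p, d -> t / _ #: fires at position(s) 15: belemraouvulsot
3. e -> o, i -> u / B C0 _: no change
surface: belemraouvulsot

cell RANK=pa, CASE=ta, GRD=ol, TOR=ta:
underlying: belemra-por-uv-ul-i
1. f -> v, k -> g, p -> b, t -> d / V _ V: fires at position(s) 8: belemraboruvuli
2. b -> p, d -> t / _ #: no change
3. e -> o, i -> u / B C0 _: fires at position(s) 15: belemraboruvulu
surface: belemraboruvulu

cell RANK=gu, CASE=ta, GRD=ra, TOR=ta:
underlying: belemra-por-uf-ul-sod
1. f -> v, k -> g, p -> b, t -> d / V _ V: fires at position(s) 8, 12: belemraboruvulsod
2. b -> p, d -> t / _ #: fires at position(s) 17: belemraboruvulsot
3. e -> o, i -> u / B C0 _: no change
surface: belemraboruvulsot

cell RANK=pa, CASE=zo, GRD=ra, TOR=em:
underlying: belemra-o-uv-ve-sod
1. f -> v, k -> g, p -> b, t -> d / V _ V: no change
2. b -> p, d -> t / _ #: fires at position(s) 15: belemraouvvesot
3. e -> o, i -> u / B C0 _: fires at position(s) 12: belemraouvvosot
surface: belemraouvvosot


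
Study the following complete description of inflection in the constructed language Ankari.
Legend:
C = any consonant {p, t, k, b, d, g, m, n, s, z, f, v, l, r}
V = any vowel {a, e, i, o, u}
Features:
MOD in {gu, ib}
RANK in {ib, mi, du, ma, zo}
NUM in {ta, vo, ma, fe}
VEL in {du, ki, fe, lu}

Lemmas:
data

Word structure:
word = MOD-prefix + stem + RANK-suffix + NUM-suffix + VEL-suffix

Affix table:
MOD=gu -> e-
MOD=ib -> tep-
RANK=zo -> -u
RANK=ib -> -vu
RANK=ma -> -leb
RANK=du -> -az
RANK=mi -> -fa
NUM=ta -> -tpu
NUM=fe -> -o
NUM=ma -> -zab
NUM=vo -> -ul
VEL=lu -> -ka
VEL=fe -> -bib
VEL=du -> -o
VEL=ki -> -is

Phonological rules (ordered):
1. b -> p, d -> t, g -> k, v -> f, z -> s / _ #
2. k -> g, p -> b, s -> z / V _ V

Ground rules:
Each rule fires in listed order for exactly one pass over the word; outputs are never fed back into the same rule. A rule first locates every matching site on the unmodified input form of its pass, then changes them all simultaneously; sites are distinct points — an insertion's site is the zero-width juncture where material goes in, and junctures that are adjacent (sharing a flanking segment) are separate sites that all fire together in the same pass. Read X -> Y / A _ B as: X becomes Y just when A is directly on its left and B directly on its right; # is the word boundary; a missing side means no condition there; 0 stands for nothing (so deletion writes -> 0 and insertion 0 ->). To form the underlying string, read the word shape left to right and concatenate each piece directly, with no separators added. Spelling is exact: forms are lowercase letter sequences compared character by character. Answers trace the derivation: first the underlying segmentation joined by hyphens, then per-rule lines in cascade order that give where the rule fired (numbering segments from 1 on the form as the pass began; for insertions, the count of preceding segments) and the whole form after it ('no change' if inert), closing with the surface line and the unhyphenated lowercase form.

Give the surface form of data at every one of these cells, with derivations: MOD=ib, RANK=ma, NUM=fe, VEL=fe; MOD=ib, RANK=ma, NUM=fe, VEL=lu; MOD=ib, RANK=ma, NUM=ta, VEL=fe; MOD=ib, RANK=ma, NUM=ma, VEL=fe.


cell MOD=ib, RANK=ma, NUM=fe, VEL=fe:
underlying: tep-data-leb-o-bib
1. b -> p, d -> t, g -> k, v -> f, z -> s / _ #: fires at position(s) 14: tepdatalebobip
2. k -> g, p -> b, s -> z / V _ V: no change
surface: tepdatalebobip

cell MOD=ib, RANK=ma, NUM=fe, VEL=lu:
underlying: tep-data-leb-o-ka
1. b -> p, d -> t, g -> k, v -> f, z -> s / _ #: no change
2. k -> g, p -> b, s -> z / V _ V: fires at position(s) 12: tepdataleboga
surface: tepdataleboga

cell MOD=ib, RANK=ma, NUM=ta, VEL=fe:
underlying: tep-data-leb-tpu-bib
1. b -> p, d -> t, g -> k, v -> f, z -> s / _ #: fires at position(s) 16: tepdatalebtpubip
2. k -> g, p -> b, s -> z / V _ V: no change
surface: tepdatalebtpubip

cell MOD=ib, RANK=ma, NUM=ma, VEL=fe:
underlying: tep-data-leb-zab-bib
1. b -> p, d -> t, g -> k, v -> f, z -> s / _ #: fires at position(s) 16: tepdatalebzabbip
2. k -> g, p -> b, s -> z / V _ V: no change
surface: tepdatalebzabbip


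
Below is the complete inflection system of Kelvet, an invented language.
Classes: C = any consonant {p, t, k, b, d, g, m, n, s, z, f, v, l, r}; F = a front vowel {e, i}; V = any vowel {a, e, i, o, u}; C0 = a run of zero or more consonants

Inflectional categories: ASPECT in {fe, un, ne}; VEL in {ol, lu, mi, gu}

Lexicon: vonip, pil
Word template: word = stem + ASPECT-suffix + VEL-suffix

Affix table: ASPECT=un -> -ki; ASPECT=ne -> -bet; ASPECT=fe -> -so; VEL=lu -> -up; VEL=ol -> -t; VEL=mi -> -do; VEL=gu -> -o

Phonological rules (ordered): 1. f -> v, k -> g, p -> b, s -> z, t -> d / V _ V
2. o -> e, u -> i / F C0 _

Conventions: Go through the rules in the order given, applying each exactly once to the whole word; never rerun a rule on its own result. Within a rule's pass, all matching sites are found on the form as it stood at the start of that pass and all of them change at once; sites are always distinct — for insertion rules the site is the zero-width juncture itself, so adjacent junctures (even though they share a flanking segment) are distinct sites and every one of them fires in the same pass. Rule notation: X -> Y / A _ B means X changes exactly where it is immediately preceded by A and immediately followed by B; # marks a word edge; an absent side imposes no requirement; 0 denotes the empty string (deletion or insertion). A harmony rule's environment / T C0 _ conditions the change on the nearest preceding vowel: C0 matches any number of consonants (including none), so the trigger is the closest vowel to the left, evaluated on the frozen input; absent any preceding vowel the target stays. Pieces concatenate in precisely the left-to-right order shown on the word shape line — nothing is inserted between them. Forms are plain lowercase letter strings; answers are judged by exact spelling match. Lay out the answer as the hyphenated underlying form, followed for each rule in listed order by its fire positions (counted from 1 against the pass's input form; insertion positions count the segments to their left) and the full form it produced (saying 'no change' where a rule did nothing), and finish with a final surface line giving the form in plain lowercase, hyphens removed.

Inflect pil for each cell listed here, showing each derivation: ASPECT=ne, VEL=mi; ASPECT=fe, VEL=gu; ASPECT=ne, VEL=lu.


cell ASPECT=ne, VEL=mi:
underlying: pil-bet-do
1. f -> v, k -> g, p -> b, s -> z, t -> d / V _ V: no change
2. o -> e, u -> i / F C0 _: fires at position(s) 8: pilbetde
surface: pilbetde

cell ASPECT=fe, VEL=gu:
underlying: pil-so-o
1. f -> v, k -> g, p -> b, s -> z, t -> d / V _ V: no change
2. o -> e, u -> i / F C0 _: fires at position(s) 5: pilseo
surface: pilseo

cell ASPECT=ne, VEL=lu:
underlying: pil-bet-up
1. f -> v, k -> g, p -> b, s -> z, t -> d / V _ V: fires at position(s) 6: pilbedup
2. o -> e, u -> i / F C0 _: fires at position(s) 7: pilbedip
surface: pilbedip


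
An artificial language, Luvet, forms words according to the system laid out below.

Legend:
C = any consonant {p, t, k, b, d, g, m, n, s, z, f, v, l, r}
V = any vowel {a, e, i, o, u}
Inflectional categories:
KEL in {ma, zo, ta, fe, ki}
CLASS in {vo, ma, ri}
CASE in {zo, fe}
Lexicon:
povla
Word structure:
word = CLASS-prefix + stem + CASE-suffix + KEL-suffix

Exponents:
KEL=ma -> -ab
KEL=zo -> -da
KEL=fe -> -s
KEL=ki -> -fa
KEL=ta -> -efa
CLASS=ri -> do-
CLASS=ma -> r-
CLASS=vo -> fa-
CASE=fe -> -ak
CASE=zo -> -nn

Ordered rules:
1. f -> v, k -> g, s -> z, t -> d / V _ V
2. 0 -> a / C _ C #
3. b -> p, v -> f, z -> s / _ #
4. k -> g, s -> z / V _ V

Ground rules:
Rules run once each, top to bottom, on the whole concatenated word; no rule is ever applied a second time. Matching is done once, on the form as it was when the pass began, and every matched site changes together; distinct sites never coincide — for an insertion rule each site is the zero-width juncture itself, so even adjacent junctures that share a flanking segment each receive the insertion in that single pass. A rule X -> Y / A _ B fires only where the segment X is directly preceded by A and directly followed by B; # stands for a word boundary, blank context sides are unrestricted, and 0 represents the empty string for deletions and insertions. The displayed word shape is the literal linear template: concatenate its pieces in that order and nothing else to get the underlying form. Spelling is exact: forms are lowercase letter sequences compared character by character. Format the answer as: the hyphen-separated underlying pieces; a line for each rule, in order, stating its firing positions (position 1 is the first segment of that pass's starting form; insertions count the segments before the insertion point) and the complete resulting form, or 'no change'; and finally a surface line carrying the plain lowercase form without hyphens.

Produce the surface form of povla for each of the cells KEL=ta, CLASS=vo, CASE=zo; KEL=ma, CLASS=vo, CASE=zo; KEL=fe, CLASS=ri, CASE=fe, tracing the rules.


cell KEL=ta, CLASS=vo, CASE=zo:
underlying: fa-povla-nn-efa
1. f -> v, k -> g, s -> z, t -> d / V _ V: fires at position(s) 11: fapovlanneva
2. 0 -> a / C _ C #: no change
3. b -> p, v -> f, z -> s / _ #: no change
4. k -> g, s -> z / V _ V: no change
surface: fapovlanneva

cell KEL=ma, CLASS=vo, CASE=zo:
underlying: fa-povla-nn-ab
1. f -> v, k -> g, s -> z, t -> d / V _ V: no change
2. 0 -> a / C _ C #: no change
3. b -> p, v -> f, z -> s / _ #: fires at position(s) 11: fapovlannap
4. k -> g, s -> z / V _ V: no change
surface: fapovlannap

cell KEL=fe, CLASS=ri, CASE=fe:
underlying: do-povla-ak-s
1. f -> v, k -> g, s -> z, t -> d / V _ V: no change
2. 0 -> a / C _ C #: inserts after position(s) 9: dopovlaakas
3. b -> p, v -> f, z -> s / _ #: no change
4. k -> g, s -> z / V _ V: fires at position(s) 9: dopovlaagas
surface: dopovlaagas


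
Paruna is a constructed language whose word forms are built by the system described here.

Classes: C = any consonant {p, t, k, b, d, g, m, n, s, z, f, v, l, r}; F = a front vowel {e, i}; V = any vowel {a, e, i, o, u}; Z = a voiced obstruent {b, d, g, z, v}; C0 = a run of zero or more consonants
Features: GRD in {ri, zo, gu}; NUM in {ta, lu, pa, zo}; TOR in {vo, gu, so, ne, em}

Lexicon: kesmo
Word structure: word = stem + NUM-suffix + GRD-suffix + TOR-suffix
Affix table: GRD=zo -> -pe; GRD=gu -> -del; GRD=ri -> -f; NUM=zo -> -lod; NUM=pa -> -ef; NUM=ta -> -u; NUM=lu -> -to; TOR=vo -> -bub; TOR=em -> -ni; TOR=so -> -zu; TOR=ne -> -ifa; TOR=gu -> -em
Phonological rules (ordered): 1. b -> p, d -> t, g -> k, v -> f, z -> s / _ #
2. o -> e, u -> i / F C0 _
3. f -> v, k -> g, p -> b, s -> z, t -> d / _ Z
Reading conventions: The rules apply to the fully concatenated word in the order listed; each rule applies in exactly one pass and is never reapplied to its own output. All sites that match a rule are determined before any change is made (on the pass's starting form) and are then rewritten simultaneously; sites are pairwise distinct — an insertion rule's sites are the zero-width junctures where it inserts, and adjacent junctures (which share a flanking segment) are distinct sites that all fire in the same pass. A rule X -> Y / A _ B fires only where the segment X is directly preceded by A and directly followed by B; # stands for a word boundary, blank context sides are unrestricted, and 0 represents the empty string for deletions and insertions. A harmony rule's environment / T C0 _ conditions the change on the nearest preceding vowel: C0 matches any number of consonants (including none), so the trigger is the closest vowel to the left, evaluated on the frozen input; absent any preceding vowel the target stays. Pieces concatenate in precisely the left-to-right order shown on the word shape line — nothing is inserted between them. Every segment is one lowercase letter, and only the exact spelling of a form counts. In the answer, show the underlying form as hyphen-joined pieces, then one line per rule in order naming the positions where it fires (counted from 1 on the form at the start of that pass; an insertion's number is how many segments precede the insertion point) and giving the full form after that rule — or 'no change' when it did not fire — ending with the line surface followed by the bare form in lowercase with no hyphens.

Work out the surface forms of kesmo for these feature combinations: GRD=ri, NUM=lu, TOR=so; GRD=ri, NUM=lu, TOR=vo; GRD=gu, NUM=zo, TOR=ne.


cell GRD=ri, NUM=lu, TOR=so:
underlying: kesmo-to-f-zu
1. b -> p, d -> t, g -> k, v -> f, z -> s / _ #: no change
2. o -> e, u -> i / F C0 _: fires at position(s) 5: kesmetofzu
3. f -> v, k -> g, p -> b, s -> z, t -> d / _ Z: fires at position(s) 8: kesmetovzu
surface: kesmetovzu

cell GRD=ri, NUM=lu, TOR=vo:
underlying: kesmo-to-f-bub
1. b -> p, d -> t, g -> k, v -> f, z -> s / _ #: fires at position(s) 11: kesmotofbup
2. o -> e, u -> i / F C0 _: fires at position(s) 5: kesmetofbup
3. f -> v, k -> g, p -> b, s -> z, t -> d / _ Z: fires at position(s) 8: kesmetovbup
surface: kesmetovbup

cell GRD=gu, NUM=zo, TOR=ne:
underlying: kesmo-lod-del-ifa
1. b -> p, d -> t, g -> k, v -> f, z -> s / _ #: no change
2. o -> e, u -> i / F C0 _: fires at position(s) 5: kesmeloddelifa
3. f -> v, k -> g, p -> b, s -> z, t -> d / _ Z: no change
surface: kesmeloddelifa


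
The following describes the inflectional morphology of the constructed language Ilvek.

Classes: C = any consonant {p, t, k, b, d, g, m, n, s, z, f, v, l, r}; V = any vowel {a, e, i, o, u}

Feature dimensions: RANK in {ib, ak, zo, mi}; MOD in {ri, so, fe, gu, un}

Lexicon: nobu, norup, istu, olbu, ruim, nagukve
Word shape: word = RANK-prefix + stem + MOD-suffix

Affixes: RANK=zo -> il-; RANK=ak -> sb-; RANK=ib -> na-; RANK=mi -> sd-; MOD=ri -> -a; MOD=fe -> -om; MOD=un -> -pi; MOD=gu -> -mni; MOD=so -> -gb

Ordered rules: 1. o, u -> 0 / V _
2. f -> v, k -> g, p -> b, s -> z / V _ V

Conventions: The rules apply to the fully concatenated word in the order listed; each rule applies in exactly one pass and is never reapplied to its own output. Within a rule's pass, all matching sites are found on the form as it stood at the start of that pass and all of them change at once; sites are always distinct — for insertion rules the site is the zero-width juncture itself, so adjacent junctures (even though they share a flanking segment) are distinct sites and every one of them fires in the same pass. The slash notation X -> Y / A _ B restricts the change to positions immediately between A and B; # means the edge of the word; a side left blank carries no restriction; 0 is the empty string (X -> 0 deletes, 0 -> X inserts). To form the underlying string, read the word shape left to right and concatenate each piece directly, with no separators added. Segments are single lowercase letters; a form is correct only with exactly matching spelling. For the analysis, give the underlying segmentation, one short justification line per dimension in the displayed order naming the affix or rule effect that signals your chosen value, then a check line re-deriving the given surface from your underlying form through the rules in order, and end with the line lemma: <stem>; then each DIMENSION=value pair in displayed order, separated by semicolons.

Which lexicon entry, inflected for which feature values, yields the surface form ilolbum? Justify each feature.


underlying: il-olbu-om
RANK=zo - signalled by the affix il-
MOD=fe - signalled by the affix -om
check: ilolbuom -> ilolbum -> ilolbum
lemma: olbu; RANK=zo; MOD=fe


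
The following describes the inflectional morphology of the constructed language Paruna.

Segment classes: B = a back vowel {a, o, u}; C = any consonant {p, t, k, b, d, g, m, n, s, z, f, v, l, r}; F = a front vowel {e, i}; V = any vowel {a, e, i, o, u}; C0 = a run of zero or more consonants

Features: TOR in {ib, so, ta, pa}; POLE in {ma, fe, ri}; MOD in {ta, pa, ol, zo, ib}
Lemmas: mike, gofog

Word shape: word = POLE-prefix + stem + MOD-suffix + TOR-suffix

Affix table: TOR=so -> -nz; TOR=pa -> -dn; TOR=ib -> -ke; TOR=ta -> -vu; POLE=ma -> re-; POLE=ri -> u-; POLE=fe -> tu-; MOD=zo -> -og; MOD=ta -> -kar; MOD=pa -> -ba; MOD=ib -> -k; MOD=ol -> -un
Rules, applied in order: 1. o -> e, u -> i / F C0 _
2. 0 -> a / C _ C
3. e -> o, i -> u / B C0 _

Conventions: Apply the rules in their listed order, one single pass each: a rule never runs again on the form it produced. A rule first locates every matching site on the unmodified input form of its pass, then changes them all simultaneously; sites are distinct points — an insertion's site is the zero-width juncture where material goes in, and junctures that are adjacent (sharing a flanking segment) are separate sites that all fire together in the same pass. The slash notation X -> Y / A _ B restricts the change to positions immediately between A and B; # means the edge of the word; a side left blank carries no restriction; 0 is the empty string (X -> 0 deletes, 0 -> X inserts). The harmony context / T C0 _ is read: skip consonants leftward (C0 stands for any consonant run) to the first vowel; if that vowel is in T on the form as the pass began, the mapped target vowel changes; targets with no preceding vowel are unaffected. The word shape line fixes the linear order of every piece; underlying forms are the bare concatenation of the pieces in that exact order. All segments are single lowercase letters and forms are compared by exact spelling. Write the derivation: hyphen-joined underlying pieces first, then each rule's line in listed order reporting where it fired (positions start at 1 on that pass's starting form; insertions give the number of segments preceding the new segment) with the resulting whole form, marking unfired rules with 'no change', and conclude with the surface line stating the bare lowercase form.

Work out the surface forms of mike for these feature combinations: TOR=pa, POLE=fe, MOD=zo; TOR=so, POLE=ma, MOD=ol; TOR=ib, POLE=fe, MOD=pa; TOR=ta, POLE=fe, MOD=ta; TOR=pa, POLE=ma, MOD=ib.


cell TOR=pa, POLE=fe, MOD=zo:
underlying: tu-mike-og-dn
1. o -> e, u -> i / F C0 _: fires at position(s) 7: tumikeegdn
2. 0 -> a / C _ C: inserts after position(s) 8, 9: tumikeegadan
3. e -> o, i -> u / B C0 _: fires at position(s) 4: tumukeegadan
surface: tumukeegadan

cell TOR=so, POLE=ma, MOD=ol:
underlying: re-mike-un-nz
1. o -> e, u -> i / F C0 _: fires at position(s) 7: remikeinnz
2. 0 -> a / C _ C: inserts after position(s) 8, 9: remikeinanaz
3. e -> o, i -> u / B C0 _: no change
surface: remikeinanaz

cell TOR=ib, POLE=fe, MOD=pa:
underlying: tu-mike-ba-ke
1. o -> e, u -> i / F C0 _: no change
2. 0 -> a / C _ C: no change
3. e -> o, i -> u / B C0 _: fires at position(s) 4, 10: tumukebako
surface: tumukebako

cell TOR=ta, POLE=fe, MOD=ta:
underlying: tu-mike-kar-vu
1. o -> e, u -> i / F C0 _: no change
2. 0 -> a / C _ C: inserts after position(s) 9: tumikekaravu
3. e -> o, i -> u / B C0 _: fires at position(s) 4: tumukekaravu
surface: tumukekaravu

cell TOR=pa, POLE=ma, MOD=ib:
underlying: re-mike-k-dn
1. o -> e, u -> i / F C0 _: no change
2. 0 -> a / C _ C: inserts after position(s) 7, 8: remikekadan
3. e -> o, i -> u / B C0 _: no change
surface: remikekadan


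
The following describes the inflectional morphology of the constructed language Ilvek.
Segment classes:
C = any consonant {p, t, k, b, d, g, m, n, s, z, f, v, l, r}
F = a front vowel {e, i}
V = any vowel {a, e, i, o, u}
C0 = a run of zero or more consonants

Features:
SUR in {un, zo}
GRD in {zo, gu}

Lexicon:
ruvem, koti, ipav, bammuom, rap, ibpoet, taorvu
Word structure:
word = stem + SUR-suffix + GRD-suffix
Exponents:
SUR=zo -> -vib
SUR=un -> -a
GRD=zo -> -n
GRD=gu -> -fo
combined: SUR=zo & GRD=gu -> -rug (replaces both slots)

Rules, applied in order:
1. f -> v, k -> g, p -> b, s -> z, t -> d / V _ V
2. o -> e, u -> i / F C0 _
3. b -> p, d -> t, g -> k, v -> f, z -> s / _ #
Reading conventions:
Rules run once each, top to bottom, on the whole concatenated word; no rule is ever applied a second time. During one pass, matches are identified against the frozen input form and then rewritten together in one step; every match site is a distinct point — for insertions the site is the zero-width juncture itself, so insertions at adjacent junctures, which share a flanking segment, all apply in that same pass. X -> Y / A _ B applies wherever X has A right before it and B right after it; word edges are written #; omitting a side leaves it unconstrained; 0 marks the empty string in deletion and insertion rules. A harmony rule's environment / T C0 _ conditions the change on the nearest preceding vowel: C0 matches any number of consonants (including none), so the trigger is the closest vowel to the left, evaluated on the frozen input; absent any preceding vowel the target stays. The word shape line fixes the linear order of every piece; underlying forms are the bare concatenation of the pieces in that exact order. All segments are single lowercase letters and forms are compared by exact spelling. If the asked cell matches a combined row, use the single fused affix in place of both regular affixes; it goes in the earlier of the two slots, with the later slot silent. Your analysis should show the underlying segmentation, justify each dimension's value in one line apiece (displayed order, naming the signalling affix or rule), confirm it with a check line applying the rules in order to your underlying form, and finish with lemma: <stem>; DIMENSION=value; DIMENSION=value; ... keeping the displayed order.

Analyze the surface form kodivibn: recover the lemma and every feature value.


underlying: koti-vib-n
SUR=zo - signalled by the affix -vib
GRD=zo - signalled by the affix -n
check: kotivibn -> kodivibn -> kodivibn -> kodivibn
lemma: koti; SUR=zo; GRD=zo


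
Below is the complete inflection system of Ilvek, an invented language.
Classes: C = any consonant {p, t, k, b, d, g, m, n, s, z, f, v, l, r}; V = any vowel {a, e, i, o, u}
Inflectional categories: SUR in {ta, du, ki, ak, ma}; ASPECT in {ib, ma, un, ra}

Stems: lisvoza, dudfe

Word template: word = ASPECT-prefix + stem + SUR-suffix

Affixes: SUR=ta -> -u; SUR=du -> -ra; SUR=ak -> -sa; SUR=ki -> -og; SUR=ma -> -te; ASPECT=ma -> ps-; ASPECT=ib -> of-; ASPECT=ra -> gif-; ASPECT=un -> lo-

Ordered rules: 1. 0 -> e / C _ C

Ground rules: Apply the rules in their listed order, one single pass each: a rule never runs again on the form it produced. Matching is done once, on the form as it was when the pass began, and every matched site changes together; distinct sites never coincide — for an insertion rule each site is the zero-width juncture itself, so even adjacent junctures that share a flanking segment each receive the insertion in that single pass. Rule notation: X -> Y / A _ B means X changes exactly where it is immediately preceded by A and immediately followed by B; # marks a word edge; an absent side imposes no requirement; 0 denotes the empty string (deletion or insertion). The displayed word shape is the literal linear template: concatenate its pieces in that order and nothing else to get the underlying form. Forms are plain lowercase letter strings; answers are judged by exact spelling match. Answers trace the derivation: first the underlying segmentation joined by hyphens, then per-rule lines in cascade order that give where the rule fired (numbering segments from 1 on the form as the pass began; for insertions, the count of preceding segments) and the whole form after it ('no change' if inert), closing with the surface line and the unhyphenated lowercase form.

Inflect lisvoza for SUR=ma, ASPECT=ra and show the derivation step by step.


underlying: gif-lisvoza-te
1. 0 -> e / C _ C: inserts after position(s) 3, 6: gifelisevozate
surface: gifelisevozate


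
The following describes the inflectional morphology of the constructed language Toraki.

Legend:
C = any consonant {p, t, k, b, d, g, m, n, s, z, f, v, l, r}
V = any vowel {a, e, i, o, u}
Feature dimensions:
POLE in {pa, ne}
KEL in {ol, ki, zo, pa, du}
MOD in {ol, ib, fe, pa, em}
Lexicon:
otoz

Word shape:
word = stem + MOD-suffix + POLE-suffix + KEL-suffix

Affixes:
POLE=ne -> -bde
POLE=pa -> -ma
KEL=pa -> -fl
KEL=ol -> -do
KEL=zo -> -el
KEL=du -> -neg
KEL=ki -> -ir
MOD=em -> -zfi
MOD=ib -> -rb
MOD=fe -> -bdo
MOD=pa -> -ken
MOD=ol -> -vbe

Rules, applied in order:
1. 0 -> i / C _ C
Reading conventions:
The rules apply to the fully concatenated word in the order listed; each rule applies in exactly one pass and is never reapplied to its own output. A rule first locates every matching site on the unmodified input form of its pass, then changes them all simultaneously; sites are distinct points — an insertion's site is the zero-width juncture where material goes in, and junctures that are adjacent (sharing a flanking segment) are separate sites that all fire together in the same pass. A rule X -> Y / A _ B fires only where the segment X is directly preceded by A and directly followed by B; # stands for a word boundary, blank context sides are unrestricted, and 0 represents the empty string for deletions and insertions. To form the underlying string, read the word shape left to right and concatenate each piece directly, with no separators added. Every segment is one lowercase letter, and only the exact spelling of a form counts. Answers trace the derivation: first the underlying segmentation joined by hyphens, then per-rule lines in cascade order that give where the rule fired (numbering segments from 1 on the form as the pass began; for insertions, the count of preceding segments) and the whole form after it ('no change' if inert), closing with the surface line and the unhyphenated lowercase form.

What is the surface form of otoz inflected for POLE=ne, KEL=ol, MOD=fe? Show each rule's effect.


underlying: otoz-bdo-bde-do
1. 0 -> i / C _ C: inserts after position(s) 4, 5, 8: otozibidobidedo
surface: otozibidobidedo


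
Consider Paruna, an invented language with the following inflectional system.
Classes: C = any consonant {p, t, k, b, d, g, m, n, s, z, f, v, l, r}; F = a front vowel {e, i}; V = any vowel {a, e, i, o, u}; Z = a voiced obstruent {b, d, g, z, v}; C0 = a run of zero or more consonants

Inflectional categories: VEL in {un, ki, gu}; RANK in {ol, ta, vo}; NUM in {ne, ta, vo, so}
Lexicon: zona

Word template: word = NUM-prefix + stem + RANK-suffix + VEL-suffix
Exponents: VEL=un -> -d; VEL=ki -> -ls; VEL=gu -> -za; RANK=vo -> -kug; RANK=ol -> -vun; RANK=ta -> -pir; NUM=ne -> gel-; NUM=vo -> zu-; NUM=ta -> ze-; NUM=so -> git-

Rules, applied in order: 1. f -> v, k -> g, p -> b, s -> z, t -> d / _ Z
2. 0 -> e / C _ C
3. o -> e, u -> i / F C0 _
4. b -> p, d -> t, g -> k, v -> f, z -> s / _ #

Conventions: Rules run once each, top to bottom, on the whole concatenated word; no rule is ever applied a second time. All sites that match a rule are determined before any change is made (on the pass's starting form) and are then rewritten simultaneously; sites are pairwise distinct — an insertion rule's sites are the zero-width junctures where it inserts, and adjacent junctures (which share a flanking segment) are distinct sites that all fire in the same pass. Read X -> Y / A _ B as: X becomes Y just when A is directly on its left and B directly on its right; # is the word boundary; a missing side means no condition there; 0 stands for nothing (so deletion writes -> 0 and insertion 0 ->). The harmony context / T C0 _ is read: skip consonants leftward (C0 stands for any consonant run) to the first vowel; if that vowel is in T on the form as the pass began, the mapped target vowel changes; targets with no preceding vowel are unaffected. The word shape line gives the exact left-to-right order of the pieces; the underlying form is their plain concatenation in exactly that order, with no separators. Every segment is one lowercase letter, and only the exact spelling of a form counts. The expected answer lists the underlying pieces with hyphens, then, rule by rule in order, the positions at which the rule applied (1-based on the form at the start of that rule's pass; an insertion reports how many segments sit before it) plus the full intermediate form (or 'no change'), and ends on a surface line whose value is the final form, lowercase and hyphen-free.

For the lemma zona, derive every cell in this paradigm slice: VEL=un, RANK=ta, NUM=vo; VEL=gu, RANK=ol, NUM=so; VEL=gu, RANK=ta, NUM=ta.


cell VEL=un, RANK=ta, NUM=vo:
underlying: zu-zona-pir-d
1. f -> v, k -> g, p -> b, s -> z, t -> d / _ Z: no change
2. 0 -> e / C _ C: inserts after position(s) 9: zuzonapired
3. o -> e, u -> i / F C0 _: no change
4. b -> p, d -> t, g -> k, v -> f, z -> s / _ #: fires at position(s) 11: zuzonapiret
surface: zuzonapiret

cell VEL=gu, RANK=ol, NUM=so:
underlying: git-zona-vun-za
1. f -> v, k -> g, p -> b, s -> z, t -> d / _ Z: fires at position(s) 3: gidzonavunza
2. 0 -> e / C _ C: inserts after position(s) 3, 10: gidezonavuneza
3. o -> e, u -> i / F C0 _: fires at position(s) 6: gidezenavuneza
4. b -> p, d -> t, g -> k, v -> f, z -> s / _ #: no change
surface: gidezenavuneza

cell VEL=gu, RANK=ta, NUM=ta:
underlying: ze-zona-pir-za
1. f -> v, k -> g, p -> b, s -> z, t -> d / _ Z: no change
2. 0 -> e / C _ C: inserts after position(s) 9: zezonapireza
3. o -> e, u -> i / F C0 _: fires at position(s) 4: zezenapireza
4. b -> p, d -> t, g -> k, v -> f, z -> s / _ #: no change
surface: zezenapireza


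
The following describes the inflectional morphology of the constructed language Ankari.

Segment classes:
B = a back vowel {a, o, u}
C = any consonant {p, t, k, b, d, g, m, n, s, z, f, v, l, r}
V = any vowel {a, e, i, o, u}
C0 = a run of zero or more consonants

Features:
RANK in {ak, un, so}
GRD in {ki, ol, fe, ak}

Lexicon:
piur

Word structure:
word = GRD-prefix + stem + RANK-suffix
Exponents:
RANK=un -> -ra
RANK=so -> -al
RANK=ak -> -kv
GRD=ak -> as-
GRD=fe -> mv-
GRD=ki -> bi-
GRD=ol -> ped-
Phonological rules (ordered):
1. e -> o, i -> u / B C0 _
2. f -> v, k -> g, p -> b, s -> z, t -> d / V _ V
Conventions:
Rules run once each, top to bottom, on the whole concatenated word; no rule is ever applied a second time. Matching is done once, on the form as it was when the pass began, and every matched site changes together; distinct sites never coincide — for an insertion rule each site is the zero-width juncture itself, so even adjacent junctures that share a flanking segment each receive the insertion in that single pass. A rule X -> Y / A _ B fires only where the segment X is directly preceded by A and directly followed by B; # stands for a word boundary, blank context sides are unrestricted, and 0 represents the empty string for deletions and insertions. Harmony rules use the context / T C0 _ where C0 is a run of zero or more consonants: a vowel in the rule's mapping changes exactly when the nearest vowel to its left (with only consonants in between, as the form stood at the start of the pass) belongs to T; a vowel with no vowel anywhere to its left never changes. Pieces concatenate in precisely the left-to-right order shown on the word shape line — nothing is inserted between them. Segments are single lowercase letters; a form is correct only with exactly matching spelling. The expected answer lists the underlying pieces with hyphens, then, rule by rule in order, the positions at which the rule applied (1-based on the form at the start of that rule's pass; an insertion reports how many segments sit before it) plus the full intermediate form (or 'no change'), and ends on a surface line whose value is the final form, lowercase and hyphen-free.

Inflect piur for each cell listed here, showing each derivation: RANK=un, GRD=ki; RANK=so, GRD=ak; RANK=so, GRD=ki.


cell RANK=un, GRD=ki:
underlying: bi-piur-ra
1. e -> o, i -> u / B C0 _: no change
2. f -> v, k -> g, p -> b, s -> z, t -> d / V _ V: fires at position(s) 3: bibiurra
surface: bibiurra

cell RANK=so, GRD=ak:
underlying: as-piur-al
1. e -> o, i -> u / B C0 _: fires at position(s) 4: aspuural
2. f -> v, k -> g, p -> b, s -> z, t -> d / V _ V: no change
surface: aspuural

cell RANK=so, GRD=ki:
underlying: bi-piur-al
1. e -> o, i -> u / B C0 _: no change
2. f -> v, k -> g, p -> b, s -> z, t -> d / V _ V: fires at position(s) 3: bibiural
surface: bibiural


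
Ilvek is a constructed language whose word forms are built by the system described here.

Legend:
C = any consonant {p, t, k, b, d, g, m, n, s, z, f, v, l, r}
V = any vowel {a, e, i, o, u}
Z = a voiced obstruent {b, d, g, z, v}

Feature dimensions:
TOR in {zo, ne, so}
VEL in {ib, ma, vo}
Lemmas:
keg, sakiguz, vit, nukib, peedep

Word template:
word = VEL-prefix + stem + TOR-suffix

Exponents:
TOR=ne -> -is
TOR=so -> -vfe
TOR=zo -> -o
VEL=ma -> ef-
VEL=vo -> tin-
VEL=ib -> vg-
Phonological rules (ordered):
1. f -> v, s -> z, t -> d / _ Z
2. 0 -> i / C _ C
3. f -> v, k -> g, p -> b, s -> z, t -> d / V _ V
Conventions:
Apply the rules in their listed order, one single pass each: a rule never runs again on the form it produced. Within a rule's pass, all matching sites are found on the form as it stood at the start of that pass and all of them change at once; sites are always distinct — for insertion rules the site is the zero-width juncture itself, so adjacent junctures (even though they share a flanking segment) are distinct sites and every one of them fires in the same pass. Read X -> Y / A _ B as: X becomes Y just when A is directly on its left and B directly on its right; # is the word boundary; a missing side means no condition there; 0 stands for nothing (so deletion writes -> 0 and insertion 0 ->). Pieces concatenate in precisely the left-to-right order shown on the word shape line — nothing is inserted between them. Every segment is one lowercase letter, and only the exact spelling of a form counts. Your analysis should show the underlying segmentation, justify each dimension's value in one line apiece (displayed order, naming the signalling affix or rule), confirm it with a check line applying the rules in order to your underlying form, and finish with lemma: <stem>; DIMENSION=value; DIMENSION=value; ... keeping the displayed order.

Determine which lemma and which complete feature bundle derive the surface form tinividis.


underlying: tin-vit-is
TOR=ne - signalled by the affix -is
VEL=vo - signalled by the affix tin-
check: tinvitis -> tinvitis -> tinivitis -> tinividis
lemma: vit; TOR=ne; VEL=vo
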